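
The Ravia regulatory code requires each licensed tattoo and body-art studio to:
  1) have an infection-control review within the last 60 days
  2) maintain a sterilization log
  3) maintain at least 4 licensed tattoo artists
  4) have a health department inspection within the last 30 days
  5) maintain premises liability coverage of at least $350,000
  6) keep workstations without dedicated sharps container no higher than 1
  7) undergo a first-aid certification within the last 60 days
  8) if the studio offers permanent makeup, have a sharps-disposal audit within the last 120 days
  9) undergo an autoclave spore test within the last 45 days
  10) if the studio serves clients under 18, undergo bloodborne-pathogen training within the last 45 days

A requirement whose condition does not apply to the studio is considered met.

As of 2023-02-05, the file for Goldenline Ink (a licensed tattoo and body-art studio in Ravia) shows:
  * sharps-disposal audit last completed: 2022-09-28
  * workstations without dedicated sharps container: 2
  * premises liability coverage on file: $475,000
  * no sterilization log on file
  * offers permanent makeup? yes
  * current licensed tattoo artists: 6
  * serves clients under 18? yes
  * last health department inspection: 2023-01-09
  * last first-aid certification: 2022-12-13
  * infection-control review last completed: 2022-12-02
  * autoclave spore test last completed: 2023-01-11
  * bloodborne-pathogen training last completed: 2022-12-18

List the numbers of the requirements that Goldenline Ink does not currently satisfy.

1, 2, 6, 8, 10

1. infection-control review 65 days ago vs limit 60 → not met
2. sterilization log absent → not met
3. licensed tattoo artists 6 ≥ 4 → met
4. health department inspection 27 days ago vs limit 30 → met
5. premises liability coverage $475,000 ≥ $350,000 → met
6. workstations without dedicated sharps container 2 > 1 → not met
7. first-aid certification 54 days ago vs limit 60 → met
8. condition 'offers permanent makeup' holds; sharps-disposal audit 130 days ago vs limit 120 → not met
9. autoclave spore test 25 days ago vs limit 45 → met
10. condition 'serves clients under 18' holds; bloodborne-pathogen training 49 days ago vs limit 45 → not met
Not met: 1, 2, 6, 8, 10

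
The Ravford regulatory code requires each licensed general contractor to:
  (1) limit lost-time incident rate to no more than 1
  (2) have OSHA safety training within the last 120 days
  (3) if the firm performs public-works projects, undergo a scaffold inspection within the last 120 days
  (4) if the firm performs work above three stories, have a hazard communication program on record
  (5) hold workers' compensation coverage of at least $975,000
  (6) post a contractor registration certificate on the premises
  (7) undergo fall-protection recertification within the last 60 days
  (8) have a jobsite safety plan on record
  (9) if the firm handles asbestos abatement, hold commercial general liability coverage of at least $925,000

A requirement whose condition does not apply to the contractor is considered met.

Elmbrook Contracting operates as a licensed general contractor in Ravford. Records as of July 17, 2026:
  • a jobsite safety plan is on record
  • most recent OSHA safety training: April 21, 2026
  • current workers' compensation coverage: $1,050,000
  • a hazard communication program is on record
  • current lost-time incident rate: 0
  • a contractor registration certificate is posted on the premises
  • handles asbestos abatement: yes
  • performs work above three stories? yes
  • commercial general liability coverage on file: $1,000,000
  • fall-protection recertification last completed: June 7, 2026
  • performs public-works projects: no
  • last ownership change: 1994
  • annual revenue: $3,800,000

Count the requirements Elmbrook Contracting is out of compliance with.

1. lost-time incident rate 0 ≤ 1 → met
2. OSHA safety training 87 days ago vs limit 120 → met
3. condition 'performs public-works projects' does not hold → requirement n/a → met
4. condition 'performs work above three stories' holds; hazard communication program present → met
5. workers' compensation coverage $1,050,000 ≥ $975,000 → met
6. contractor registration certificate present → met
7. fall-protection recertification 40 days ago vs limit 60 → met
8. jobsite safety plan present → met
9. condition 'handles asbestos abatement' holds; commercial general liability coverage $1,000,000 ≥ $925,000 → met
Not met: 0 of 9

0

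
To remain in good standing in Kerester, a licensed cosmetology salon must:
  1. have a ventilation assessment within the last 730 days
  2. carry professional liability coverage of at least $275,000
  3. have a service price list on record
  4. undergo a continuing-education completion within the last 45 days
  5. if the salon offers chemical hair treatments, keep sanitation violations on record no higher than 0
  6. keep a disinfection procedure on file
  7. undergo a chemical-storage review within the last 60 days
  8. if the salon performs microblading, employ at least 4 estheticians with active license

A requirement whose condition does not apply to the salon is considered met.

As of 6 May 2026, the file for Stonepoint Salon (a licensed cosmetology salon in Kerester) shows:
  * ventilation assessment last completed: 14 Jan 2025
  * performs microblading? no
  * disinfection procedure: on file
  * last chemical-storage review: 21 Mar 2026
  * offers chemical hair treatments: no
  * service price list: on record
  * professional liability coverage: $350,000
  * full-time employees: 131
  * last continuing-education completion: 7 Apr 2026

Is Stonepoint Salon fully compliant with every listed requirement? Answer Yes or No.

1. ventilation assessment 477 days ago vs limit 730 → met
2. professional liability coverage $350,000 ≥ $275,000 → met
3. service price list present → met
4. continuing-education completion 29 days ago vs limit 45 → met
5. condition 'offers chemical hair treatments' does not hold → requirement n/a → met
6. disinfection procedure present → met
7. chemical-storage review 46 days ago vs limit 60 → met
8. condition 'performs microblading' does not hold → requirement n/a → met
All met.

Yes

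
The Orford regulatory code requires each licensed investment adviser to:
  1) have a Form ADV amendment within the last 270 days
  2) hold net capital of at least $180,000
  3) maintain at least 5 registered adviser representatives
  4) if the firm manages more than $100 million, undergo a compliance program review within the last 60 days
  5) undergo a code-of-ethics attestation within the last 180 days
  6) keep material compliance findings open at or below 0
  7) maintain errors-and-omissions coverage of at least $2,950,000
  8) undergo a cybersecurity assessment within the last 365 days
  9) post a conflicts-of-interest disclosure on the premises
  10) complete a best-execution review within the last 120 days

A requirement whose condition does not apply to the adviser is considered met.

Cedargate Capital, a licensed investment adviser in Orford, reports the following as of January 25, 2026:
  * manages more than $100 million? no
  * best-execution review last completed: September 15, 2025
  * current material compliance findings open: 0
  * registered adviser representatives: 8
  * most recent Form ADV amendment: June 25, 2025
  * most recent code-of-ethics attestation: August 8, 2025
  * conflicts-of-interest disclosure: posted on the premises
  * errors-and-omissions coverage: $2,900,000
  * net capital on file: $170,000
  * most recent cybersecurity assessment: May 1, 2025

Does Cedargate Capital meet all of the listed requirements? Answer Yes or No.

1. Form ADV amendment 214 days ago vs limit 270 → met
2. net capital $170,000 < $180,000 → not met
3. registered adviser representatives 8 ≥ 5 → met
4. condition 'manages more than $100 million' does not hold → requirement n/a → met
5. code-of-ethics attestation 170 days ago vs limit 180 → met
6. material compliance findings open 0 ≤ 0 → met
7. errors-and-omissions coverage $2,900,000 < $2,950,000 → not met
8. cybersecurity assessment 269 days ago vs limit 365 → met
9. conflicts-of-interest disclosure present → met
10. best-execution review 132 days ago vs limit 120 → not met
Not met: 2, 7, 10

No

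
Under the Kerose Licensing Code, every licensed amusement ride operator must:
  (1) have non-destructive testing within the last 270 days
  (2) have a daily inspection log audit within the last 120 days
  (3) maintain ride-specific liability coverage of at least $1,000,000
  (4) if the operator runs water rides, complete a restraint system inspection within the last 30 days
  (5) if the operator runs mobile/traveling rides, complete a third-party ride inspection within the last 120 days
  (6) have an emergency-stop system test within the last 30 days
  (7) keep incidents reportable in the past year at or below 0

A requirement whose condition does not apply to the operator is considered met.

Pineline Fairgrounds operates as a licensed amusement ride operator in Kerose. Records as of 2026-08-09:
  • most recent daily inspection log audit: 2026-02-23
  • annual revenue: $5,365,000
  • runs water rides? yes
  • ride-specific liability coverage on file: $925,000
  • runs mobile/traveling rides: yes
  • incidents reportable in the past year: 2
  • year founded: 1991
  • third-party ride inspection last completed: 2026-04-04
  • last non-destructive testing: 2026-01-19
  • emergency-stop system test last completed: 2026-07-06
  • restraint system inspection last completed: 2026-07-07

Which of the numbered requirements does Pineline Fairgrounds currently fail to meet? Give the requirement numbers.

1. non-destructive testing 202 days ago vs limit 270 → met
2. daily inspection log audit 167 days ago vs limit 120 → not met
3. ride-specific liability coverage $925,000 < $1,000,000 → not met
4. condition 'runs water rides' holds; restraint system inspection 33 days ago vs limit 30 → not met
5. condition 'runs mobile/traveling rides' holds; third-party ride inspection 127 days ago vs limit 120 → not met
6. emergency-stop system test 34 days ago vs limit 30 → not met
7. incidents reportable in the past year 2 > 0 → not met
Not met: 2, 3, 4, 5, 6, 7

2, 3, 4, 5, 6, 7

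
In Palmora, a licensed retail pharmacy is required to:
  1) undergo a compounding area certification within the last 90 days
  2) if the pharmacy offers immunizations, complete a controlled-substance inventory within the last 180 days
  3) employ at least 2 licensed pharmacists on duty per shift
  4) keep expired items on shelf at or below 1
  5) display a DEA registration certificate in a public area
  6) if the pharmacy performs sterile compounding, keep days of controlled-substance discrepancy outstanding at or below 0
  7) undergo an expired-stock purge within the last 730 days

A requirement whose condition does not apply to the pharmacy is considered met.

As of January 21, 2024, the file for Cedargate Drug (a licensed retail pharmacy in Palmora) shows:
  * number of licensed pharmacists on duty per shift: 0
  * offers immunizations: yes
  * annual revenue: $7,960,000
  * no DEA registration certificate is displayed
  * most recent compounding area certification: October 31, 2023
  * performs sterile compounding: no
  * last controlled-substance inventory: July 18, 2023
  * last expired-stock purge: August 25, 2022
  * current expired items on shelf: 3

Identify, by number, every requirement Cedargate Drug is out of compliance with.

2, 3, 4, 5

1. compounding area certification 82 days ago vs limit 90 → met
2. condition 'offers immunizations' holds; controlled-substance inventory 187 days ago vs limit 180 → not met
3. licensed pharmacists on duty per shift 0 < 2 → not met
4. expired items on shelf 3 > 1 → not met
5. DEA registration certificate absent → not met
6. condition 'performs sterile compounding' does not hold → requirement n/a → met
7. expired-stock purge 514 days ago vs limit 730 → met
Not met: 2, 3, 4, 5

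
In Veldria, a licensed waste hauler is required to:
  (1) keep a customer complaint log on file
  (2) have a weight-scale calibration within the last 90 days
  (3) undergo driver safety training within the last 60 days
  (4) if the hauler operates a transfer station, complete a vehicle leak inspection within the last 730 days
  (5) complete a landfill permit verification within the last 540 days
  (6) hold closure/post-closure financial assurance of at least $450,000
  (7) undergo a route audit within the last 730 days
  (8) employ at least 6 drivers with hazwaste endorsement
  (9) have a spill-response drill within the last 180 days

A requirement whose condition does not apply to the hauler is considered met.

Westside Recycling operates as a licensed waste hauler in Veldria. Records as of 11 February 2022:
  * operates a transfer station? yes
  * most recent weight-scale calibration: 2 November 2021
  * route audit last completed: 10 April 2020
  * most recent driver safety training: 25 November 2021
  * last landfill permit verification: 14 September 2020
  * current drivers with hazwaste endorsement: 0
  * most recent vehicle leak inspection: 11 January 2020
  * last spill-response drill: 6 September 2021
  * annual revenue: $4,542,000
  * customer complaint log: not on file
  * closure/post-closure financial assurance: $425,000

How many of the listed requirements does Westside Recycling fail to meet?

1. customer complaint log absent → not met
2. weight-scale calibration 101 days ago vs limit 90 → not met
3. driver safety training 78 days ago vs limit 60 → not met
4. condition 'operates a transfer station' holds; vehicle leak inspection 762 days ago vs limit 730 → not met
5. landfill permit verification 515 days ago vs limit 540 → met
6. closure/post-closure financial assurance $425,000 < $450,000 → not met
7. route audit 672 days ago vs limit 730 → met
8. drivers with hazwaste endorsement 0 < 6 → not met
9. spill-response drill 158 days ago vs limit 180 → met
Not met: 6 of 9

6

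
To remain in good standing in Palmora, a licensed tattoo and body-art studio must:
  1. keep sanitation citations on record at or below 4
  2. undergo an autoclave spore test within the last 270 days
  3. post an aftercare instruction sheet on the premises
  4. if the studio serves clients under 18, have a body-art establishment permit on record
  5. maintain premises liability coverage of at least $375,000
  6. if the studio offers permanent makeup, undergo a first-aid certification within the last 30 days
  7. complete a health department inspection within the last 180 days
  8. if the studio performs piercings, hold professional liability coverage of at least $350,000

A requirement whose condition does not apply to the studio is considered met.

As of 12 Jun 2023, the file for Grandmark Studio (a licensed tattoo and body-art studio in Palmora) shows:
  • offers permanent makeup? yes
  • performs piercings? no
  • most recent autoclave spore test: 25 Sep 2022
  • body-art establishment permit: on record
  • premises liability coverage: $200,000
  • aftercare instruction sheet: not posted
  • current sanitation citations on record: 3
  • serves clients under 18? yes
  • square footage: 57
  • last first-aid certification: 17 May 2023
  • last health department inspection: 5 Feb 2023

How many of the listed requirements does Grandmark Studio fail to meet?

1. sanitation citations on record 3 ≤ 4 → met
2. autoclave spore test 260 days ago vs limit 270 → met
3. aftercare instruction sheet absent → not met
4. condition 'serves clients under 18' holds; body-art establishment permit present → met
5. premises liability coverage $200,000 < $375,000 → not met
6. condition 'offers permanent makeup' holds; first-aid certification 26 days ago vs limit 30 → met
7. health department inspection 127 days ago vs limit 180 → met
8. condition 'performs piercings' does not hold → requirement n/a → met
Not met: 2 of 8

2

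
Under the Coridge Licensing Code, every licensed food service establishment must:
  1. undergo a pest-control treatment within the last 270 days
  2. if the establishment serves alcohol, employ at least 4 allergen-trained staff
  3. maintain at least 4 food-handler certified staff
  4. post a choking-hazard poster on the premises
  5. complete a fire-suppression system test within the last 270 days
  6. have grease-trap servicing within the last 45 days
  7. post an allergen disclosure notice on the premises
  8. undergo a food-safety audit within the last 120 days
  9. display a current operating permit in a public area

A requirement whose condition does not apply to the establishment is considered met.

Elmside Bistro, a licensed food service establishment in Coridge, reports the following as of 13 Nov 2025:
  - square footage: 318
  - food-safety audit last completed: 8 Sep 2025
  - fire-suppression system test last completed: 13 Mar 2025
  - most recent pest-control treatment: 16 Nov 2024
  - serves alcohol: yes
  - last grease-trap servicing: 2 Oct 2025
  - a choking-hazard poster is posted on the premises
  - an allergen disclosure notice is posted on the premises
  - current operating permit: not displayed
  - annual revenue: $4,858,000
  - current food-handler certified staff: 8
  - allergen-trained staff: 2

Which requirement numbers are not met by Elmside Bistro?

1. pest-control treatment 362 days ago vs limit 270 → not met
2. condition 'serves alcohol' holds; allergen-trained staff 2 < 4 → not met
3. food-handler certified staff 8 ≥ 4 → met
4. choking-hazard poster present → met
5. fire-suppression system test 245 days ago vs limit 270 → met
6. grease-trap servicing 42 days ago vs limit 45 → met
7. allergen disclosure notice present → met
8. food-safety audit 66 days ago vs limit 120 → met
9. current operating permit absent → not met
Not met: 1, 2, 9

1, 2, 9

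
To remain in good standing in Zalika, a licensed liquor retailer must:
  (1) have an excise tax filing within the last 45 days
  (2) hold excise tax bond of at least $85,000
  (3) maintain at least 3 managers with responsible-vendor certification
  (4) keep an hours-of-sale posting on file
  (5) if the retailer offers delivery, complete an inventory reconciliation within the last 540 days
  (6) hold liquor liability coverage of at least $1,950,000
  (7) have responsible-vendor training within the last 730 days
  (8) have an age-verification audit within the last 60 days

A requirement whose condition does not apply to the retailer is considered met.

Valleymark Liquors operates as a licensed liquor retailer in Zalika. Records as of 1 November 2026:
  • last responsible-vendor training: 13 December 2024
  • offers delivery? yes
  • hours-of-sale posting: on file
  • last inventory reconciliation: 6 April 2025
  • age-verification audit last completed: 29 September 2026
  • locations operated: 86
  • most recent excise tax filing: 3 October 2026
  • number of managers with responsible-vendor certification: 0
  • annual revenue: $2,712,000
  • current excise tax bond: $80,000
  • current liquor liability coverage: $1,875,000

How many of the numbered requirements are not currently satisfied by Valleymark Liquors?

1. excise tax filing 29 days ago vs limit 45 → met
2. excise tax bond $80,000 < $85,000 → not met
3. managers with responsible-vendor certification 0 < 3 → not met
4. hours-of-sale posting present → met
5. condition 'offers delivery' holds; inventory reconciliation 574 days ago vs limit 540 → not met
6. liquor liability coverage $1,875,000 < $1,950,000 → not met
7. responsible-vendor training 688 days ago vs limit 730 → met
8. age-verification audit 33 days ago vs limit 60 → met
Not met: 4 of 8

4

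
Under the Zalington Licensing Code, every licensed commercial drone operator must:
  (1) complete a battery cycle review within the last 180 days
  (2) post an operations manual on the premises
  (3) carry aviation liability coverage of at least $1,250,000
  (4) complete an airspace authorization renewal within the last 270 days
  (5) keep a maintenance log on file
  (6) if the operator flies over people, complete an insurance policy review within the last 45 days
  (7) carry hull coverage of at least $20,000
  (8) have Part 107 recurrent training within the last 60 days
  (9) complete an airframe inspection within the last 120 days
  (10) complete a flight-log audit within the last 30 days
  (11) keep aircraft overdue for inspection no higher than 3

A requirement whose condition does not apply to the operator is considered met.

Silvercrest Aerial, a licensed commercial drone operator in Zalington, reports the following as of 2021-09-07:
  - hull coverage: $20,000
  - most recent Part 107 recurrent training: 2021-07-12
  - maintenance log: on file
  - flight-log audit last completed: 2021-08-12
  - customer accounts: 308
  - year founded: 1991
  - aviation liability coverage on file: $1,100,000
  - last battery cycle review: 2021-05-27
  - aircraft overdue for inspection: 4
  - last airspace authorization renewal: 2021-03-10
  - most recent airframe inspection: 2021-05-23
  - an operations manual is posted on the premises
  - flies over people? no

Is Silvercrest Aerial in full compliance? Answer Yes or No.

1. battery cycle review 103 days ago vs limit 180 → met
2. operations manual present → met
3. aviation liability coverage $1,100,000 < $1,250,000 → not met
4. airspace authorization renewal 181 days ago vs limit 270 → met
5. maintenance log present → met
6. condition 'flies over people' does not hold → requirement n/a → met
7. hull coverage $20,000 ≥ $20,000 → met
8. Part 107 recurrent training 57 days ago vs limit 60 → met
9. airframe inspection 107 days ago vs limit 120 → met
10. flight-log audit 26 days ago vs limit 30 → met
11. aircraft overdue for inspection 4 > 3 → not met
Not met: 3, 11

No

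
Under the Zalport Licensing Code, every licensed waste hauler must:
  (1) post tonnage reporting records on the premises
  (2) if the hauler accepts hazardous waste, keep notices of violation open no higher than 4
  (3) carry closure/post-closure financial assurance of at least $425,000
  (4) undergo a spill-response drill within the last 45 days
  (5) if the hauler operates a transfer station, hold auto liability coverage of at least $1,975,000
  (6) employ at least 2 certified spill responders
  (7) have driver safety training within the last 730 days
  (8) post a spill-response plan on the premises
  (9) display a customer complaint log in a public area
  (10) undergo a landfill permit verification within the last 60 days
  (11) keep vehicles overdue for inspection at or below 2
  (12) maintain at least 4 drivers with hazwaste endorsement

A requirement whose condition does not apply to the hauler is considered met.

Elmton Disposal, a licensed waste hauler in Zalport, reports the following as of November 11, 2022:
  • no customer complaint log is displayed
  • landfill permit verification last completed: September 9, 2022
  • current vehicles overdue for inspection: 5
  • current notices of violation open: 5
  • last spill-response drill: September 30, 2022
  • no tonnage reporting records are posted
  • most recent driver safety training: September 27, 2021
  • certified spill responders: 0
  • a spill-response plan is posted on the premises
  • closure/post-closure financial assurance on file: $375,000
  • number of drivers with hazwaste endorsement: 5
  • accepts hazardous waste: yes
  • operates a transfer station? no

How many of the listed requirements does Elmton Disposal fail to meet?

7

1. tonnage reporting records absent → not met
2. condition 'accepts hazardous waste' holds; notices of violation open 5 > 4 → not met
3. closure/post-closure financial assurance $375,000 < $425,000 → not met
4. spill-response drill 42 days ago vs limit 45 → met
5. condition 'operates a transfer station' does not hold → requirement n/a → met
6. certified spill responders 0 < 2 → not met
7. driver safety training 410 days ago vs limit 730 → met
8. spill-response plan present → met
9. customer complaint log absent → not met
10. landfill permit verification 63 days ago vs limit 60 → not met
11. vehicles overdue for inspection 5 > 2 → not met
12. drivers with hazwaste endorsement 5 ≥ 4 → met
Not met: 7 of 12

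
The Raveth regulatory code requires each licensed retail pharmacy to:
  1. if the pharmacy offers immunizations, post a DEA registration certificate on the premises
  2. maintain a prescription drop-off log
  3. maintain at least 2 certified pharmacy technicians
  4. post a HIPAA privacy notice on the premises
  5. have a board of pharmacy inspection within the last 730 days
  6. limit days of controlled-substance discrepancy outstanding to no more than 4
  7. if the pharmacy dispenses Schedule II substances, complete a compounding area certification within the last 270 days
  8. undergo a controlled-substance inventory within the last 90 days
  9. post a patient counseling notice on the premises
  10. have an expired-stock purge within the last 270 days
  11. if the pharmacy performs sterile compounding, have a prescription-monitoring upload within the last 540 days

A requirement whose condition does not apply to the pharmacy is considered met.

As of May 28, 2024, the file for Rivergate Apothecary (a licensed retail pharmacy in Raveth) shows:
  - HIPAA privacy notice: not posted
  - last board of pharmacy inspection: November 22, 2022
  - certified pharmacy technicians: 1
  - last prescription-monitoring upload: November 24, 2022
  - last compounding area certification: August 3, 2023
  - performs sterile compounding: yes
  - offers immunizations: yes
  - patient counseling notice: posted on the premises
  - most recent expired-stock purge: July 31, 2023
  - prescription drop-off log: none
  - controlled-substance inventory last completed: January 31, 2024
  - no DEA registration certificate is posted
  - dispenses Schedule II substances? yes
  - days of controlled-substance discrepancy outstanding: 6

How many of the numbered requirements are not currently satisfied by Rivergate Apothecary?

9

1. condition 'offers immunizations' holds; DEA registration certificate absent → not met
2. prescription drop-off log absent → not met
3. certified pharmacy technicians 1 < 2 → not met
4. HIPAA privacy notice absent → not met
5. board of pharmacy inspection 553 days ago vs limit 730 → met
6. days of controlled-substance discrepancy outstanding 6 > 4 → not met
7. condition 'dispenses Schedule II substances' holds; compounding area certification 299 days ago vs limit 270 → not met
8. controlled-substance inventory 118 days ago vs limit 90 → not met
9. patient counseling notice present → met
10. expired-stock purge 302 days ago vs limit 270 → not met
11. condition 'performs sterile compounding' holds; prescription-monitoring upload 551 days ago vs limit 540 → not met
Not met: 9 of 11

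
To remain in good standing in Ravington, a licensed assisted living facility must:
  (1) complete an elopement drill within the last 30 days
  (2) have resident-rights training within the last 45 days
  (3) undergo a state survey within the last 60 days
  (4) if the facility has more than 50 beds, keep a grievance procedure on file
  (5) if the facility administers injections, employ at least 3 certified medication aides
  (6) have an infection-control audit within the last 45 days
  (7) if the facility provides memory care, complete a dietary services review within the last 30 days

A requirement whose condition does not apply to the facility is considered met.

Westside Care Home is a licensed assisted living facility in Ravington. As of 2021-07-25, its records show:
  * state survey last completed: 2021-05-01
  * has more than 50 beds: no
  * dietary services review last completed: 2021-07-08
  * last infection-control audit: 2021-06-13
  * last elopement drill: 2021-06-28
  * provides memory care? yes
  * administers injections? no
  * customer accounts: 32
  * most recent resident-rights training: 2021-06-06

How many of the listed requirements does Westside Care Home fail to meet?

1. elopement drill 27 days ago vs limit 30 → met
2. resident-rights training 49 days ago vs limit 45 → not met
3. state survey 85 days ago vs limit 60 → not met
4. condition 'has more than 50 beds' does not hold → requirement n/a → met
5. condition 'administers injections' does not hold → requirement n/a → met
6. infection-control audit 42 days ago vs limit 45 → met
7. condition 'provides memory care' holds; dietary services review 17 days ago vs limit 30 → met
Not met: 2 of 7

2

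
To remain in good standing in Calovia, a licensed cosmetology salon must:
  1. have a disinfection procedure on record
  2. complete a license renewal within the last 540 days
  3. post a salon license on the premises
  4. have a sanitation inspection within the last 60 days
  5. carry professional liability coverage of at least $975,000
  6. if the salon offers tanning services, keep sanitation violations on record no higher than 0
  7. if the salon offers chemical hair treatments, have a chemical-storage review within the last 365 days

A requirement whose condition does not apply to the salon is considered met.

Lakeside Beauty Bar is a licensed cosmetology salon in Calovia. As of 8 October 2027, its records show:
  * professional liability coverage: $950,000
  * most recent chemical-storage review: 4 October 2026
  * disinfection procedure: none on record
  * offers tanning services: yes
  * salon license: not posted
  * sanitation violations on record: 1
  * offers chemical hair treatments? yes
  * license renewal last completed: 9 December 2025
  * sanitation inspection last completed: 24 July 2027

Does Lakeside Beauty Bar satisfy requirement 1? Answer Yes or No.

No

1. disinfection procedure absent → not met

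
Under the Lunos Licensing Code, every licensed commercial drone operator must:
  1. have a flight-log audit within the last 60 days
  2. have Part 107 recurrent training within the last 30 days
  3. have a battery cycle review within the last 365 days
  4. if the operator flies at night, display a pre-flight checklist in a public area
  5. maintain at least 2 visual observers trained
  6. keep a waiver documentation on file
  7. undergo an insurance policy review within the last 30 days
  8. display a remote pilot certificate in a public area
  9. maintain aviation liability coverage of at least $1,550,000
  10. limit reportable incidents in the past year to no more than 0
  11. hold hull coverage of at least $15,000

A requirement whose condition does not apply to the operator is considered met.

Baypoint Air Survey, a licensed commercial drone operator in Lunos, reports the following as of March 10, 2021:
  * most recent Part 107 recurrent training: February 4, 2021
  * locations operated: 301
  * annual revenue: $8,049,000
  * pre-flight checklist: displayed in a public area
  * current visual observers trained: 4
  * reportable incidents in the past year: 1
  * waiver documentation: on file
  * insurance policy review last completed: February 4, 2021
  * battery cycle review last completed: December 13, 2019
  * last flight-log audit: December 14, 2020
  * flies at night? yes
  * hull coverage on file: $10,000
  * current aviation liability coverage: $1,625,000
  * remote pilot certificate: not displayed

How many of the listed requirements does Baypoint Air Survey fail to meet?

1. flight-log audit 86 days ago vs limit 60 → not met
2. Part 107 recurrent training 34 days ago vs limit 30 → not met
3. battery cycle review 453 days ago vs limit 365 → not met
4. condition 'flies at night' holds; pre-flight checklist present → met
5. visual observers trained 4 ≥ 2 → met
6. waiver documentation present → met
7. insurance policy review 34 days ago vs limit 30 → not met
8. remote pilot certificate absent → not met
9. aviation liability coverage $1,625,000 ≥ $1,550,000 → met
10. reportable incidents in the past year 1 > 0 → not met
11. hull coverage $10,000 < $15,000 → not met
Not met: 7 of 11

7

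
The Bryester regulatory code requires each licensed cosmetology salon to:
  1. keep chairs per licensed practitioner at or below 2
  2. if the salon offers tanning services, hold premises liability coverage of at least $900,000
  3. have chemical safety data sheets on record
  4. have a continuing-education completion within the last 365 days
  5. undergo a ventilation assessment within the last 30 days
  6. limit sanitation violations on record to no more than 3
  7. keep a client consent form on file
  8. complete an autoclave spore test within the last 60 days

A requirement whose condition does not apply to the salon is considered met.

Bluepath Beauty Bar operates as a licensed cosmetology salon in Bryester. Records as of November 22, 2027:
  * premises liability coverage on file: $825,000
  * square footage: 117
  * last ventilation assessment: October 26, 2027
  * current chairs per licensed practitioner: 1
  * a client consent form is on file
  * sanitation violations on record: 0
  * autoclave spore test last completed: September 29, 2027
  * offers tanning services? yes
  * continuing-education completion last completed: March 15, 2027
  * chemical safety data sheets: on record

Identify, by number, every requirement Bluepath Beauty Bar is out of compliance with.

1. chairs per licensed practitioner 1 ≤ 2 → met
2. condition 'offers tanning services' holds; premises liability coverage $825,000 < $900,000 → not met
3. chemical safety data sheets present → met
4. continuing-education completion 252 days ago vs limit 365 → met
5. ventilation assessment 27 days ago vs limit 30 → met
6. sanitation violations on record 0 ≤ 3 → met
7. client consent form present → met
8. autoclave spore test 54 days ago vs limit 60 → met
Not met: 2

2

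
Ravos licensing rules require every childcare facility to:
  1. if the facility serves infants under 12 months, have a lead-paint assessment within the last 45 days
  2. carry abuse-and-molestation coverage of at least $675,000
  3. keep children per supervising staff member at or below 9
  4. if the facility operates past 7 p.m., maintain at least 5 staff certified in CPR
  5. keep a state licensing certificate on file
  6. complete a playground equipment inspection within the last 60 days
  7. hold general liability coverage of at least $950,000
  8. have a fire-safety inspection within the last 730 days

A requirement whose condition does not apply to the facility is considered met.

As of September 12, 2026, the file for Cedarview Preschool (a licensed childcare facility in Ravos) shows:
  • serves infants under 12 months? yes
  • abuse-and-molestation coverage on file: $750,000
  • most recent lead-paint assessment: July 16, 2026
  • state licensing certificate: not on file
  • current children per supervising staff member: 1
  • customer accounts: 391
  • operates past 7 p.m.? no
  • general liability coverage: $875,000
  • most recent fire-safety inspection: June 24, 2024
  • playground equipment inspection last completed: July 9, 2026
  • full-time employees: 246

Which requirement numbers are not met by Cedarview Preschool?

1. condition 'serves infants under 12 months' holds; lead-paint assessment 58 days ago vs limit 45 → not met
2. abuse-and-molestation coverage $750,000 ≥ $675,000 → met
3. children per supervising staff member 1 ≤ 9 → met
4. condition 'operates past 7 p.m.' does not hold → requirement n/a → met
5. state licensing certificate absent → not met
6. playground equipment inspection 65 days ago vs limit 60 → not met
7. general liability coverage $875,000 < $950,000 → not met
8. fire-safety inspection 810 days ago vs limit 730 → not met
Not met: 1, 5, 6, 7, 8

1, 5, 6, 7, 8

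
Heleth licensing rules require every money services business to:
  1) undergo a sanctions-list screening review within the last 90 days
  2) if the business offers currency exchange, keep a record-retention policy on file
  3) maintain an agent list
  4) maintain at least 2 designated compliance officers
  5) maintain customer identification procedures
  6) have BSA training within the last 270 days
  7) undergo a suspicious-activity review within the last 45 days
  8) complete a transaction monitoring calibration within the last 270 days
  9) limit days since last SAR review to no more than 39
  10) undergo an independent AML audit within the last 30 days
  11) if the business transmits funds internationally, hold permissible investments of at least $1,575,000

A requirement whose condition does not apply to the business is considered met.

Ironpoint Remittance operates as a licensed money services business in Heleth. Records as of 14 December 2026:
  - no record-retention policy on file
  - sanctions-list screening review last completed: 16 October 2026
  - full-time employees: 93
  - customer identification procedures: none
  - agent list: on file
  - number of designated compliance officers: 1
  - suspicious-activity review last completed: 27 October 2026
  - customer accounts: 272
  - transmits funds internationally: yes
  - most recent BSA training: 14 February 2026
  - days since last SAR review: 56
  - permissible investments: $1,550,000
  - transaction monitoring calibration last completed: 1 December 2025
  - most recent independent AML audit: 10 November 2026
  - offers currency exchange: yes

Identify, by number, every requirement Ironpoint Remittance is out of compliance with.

1. sanctions-list screening review 59 days ago vs limit 90 → met
2. condition 'offers currency exchange' holds; record-retention policy absent → not met
3. agent list present → met
4. designated compliance officers 1 < 2 → not met
5. customer identification procedures absent → not met
6. BSA training 303 days ago vs limit 270 → not met
7. suspicious-activity review 48 days ago vs limit 45 → not met
8. transaction monitoring calibration 378 days ago vs limit 270 → not met
9. days since last SAR review 56 > 39 → not met
10. independent AML audit 34 days ago vs limit 30 → not met
11. condition 'transmits funds internationally' holds; permissible investments $1,550,000 < $1,575,000 → not met
Not met: 2, 4, 5, 6, 7, 8, 9, 10, 11

2, 4, 5, 6, 7, 8, 9, 10, 11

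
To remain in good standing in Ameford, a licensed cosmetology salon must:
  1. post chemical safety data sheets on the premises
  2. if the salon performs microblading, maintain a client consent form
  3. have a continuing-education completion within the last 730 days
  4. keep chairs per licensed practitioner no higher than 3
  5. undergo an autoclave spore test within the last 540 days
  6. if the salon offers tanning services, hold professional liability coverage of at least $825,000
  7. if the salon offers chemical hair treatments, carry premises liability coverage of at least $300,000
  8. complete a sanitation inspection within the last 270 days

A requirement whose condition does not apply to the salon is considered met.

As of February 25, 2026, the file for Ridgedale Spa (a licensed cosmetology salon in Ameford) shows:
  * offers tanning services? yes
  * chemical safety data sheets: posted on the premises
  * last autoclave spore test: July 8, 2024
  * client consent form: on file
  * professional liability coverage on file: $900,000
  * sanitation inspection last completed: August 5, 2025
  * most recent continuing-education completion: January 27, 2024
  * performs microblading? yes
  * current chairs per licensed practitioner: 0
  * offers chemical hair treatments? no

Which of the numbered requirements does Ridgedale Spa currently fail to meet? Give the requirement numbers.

1. chemical safety data sheets present → met
2. condition 'performs microblading' holds; client consent form present → met
3. continuing-education completion 760 days ago vs limit 730 → not met
4. chairs per licensed practitioner 0 ≤ 3 → met
5. autoclave spore test 597 days ago vs limit 540 → not met
6. condition 'offers tanning services' holds; professional liability coverage $900,000 ≥ $825,000 → met
7. condition 'offers chemical hair treatments' does not hold → requirement n/a → met
8. sanitation inspection 204 days ago vs limit 270 → met
Not met: 3, 5

3, 5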